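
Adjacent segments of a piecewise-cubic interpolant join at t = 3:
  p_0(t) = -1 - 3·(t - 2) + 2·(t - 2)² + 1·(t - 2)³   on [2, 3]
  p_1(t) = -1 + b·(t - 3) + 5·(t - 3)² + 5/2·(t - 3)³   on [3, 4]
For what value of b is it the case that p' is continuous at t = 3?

4

p_0'(t) = -3 + 4·(t - 2) + 3·(t - 2)², so p_0'(3) = 4. On the right, p_1'(3) = b, so b = 4.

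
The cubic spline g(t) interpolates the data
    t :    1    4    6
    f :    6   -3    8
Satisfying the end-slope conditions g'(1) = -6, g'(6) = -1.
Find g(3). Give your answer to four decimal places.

-4.0667

Let σ_i = g''(x_i). Step sizes h_i = 3, 2; slopes of the chords Δ_i = (y_(i+1) - y_i)/h_i = -3, 11/2.
  3·σ_0 + 10·σ_1 + 2·σ_2 = 6(Δ_1 - Δ_0) = 51
Clamped end conditions give two more equations: 2h_0·σ_0 + h_0·σ_1 = 6(Δ_0 - g'(1)) = 18 and h_1·σ_1 + 2h_1·σ_2 = 6(g'(6) - Δ_1) = -39.
Solving the tridiagonal system: σ_0 = -11/10, σ_1 = 41/5, σ_2 = -277/20.
On [1, 4], g(t) = 6 - 6·(t - 1) - 11/20·(t - 1)² + 31/60·(t - 1)³.
With (t - 1) = 2: g(3) = -61/15.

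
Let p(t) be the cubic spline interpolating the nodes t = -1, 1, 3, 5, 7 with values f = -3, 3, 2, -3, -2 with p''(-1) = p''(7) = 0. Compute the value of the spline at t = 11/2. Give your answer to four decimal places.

-3.3301

Let σ_i = p''(x_i). Step sizes h_i = 2, 2, 2, 2; slopes of the chords Δ_i = (y_(i+1) - y_i)/h_i = 3, -1/2, -5/2, 1/2.
  2·σ_0 + 8·σ_1 + 2·σ_2 = 6(Δ_1 - Δ_0) = -21
  2·σ_1 + 8·σ_2 + 2·σ_3 = 6(Δ_2 - Δ_1) = -12
  2·σ_2 + 8·σ_3 + 2·σ_4 = 6(Δ_3 - Δ_2) = 18
Natural end conditions: σ_0 = σ_4 = 0.
Solving the tridiagonal system: σ_0 = 0, σ_1 = -249/112, σ_2 = -45/28, σ_3 = 297/112, σ_4 = 0.
On [5, 7], p(t) = -3 - 71/56·(t - 5) + 297/224·(t - 5)² - 99/448·(t - 5)³.
With (t - 5) = 1/2: p(11/2) = -1705/512.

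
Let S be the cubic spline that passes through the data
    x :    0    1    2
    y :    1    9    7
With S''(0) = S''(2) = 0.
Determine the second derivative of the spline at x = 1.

With M_i denoting the second derivative at x_i, h_i = 1, 1, and Δ_i = (y_(i+1) − y_i)/h_i = 8, -2:
  1·M_0 + 4·M_1 + 1·M_2 = 6(Δ_1 - Δ_0) = -60
Natural end conditions: M_0 = M_2 = 0.
Solving the tridiagonal system: M_0 = 0, M_1 = -15, M_2 = 0.

-15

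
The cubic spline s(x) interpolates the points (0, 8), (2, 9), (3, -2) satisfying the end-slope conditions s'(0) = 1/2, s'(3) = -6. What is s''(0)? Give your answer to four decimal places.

Let M_i = s''(x_i). Step sizes h_i = 2, 1; slopes of the chords Δ_i = (y_(i+1) - y_i)/h_i = 1/2, -11.
  2·M_0 + 6·M_1 + 1·M_2 = 6(Δ_1 - Δ_0) = -69
Clamped end conditions give two more equations: 2h_0·M_0 + h_0·M_1 = 6(Δ_0 - s'(0)) = 0 and h_1·M_1 + 2h_1·M_2 = 6(s'(3) - Δ_1) = 30.
Solving: M_0 = 28/3, M_1 = -56/3, M_2 = 73/3.

9.3333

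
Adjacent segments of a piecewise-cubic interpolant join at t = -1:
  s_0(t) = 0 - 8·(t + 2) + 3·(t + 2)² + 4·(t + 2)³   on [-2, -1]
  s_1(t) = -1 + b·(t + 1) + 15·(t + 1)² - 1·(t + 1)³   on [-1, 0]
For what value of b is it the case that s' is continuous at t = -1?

10

s_0'(t) = -8 + 6·(t + 2) + 12·(t + 2)², so s_0'(-1) = 10. On the right, s_1'(-1) = b, so b = 10.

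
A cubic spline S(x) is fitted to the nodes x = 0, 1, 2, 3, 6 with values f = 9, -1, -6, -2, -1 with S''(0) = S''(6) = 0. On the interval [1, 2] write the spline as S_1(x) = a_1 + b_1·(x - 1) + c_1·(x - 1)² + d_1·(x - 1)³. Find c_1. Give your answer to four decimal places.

2.0517

Let M_i = S''(x_i). Step sizes h_i = 1, 1, 1, 3; slopes of the chords Δ_i = (y_(i+1) - y_i)/h_i = -10, -5, 4, 1/3.
  1·M_0 + 4·M_1 + 1·M_2 = 6(Δ_1 - Δ_0) = 30
  1·M_1 + 4·M_2 + 1·M_3 = 6(Δ_2 - Δ_1) = 54
  1·M_2 + 8·M_3 + 3·M_4 = 6(Δ_3 - Δ_2) = -22
Natural end conditions: M_0 = M_4 = 0.
Solving: M_0 = 0, M_1 = 119/29, M_2 = 394/29, M_3 = -129/29, M_4 = 0.
On [1, 2], with S_1(x) = a_1 + b_1·(x - 1) + c_1·(x - 1)² + d_1·(x - 1)³: c_1 = M_1/2 = 119/58, d_1 = (M_2 - M_1)/(6h_1) = 275/174, b_1 = Δ_1 - h_1(2M_1 + M_2)/6 = -751/87.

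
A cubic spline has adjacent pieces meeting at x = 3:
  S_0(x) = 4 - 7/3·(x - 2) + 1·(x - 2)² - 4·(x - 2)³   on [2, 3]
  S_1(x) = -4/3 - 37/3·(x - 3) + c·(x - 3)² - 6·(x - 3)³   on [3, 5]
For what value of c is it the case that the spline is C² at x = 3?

S_0''(x) = 2 - 24·(x - 2), so S_0''(3) = -22. On the right, S_1''(3) = 2c, so c = -11.

-11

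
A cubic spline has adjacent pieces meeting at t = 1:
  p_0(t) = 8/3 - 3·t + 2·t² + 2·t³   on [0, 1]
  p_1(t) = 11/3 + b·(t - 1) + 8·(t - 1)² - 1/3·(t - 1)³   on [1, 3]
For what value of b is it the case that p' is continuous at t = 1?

p_0'(t) = -3 + 4·t + 6·t², so p_0'(1) = 7. On the right, p_1'(1) = b, so b = 7.

7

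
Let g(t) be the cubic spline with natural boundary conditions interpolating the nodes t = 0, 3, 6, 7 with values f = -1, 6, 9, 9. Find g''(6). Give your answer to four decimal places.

-0.5517

Let m_i = g''(x_i). Step sizes h_i = 3, 3, 1; slopes of the chords Δ_i = (y_(i+1) - y_i)/h_i = 7/3, 1, 0.
  3·m_0 + 12·m_1 + 3·m_2 = 6(Δ_1 - Δ_0) = -8
  3·m_1 + 8·m_2 + 1·m_3 = 6(Δ_2 - Δ_1) = -6
Natural end conditions: m_0 = m_3 = 0.
Solving the tridiagonal system: m_0 = 0, m_1 = -46/87, m_2 = -16/29, m_3 = 0.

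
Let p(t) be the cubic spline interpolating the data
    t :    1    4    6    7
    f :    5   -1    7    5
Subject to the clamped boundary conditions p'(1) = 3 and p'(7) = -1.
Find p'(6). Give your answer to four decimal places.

0.0351

Write m_i for p''(x_i). With h_i = 3, 2, 1 and divided differences Δ_i = -2, 4, -2, the continuity of p' gives the tridiagonal system
  3·m_0 + 10·m_1 + 2·m_2 = 6(Δ_1 - Δ_0) = 36
  2·m_1 + 6·m_2 + 1·m_3 = 6(Δ_2 - Δ_1) = -36
Clamped end conditions give two more equations: 2h_0·m_0 + h_0·m_1 = 6(Δ_0 - p'(1)) = -30 and h_2·m_2 + 2h_2·m_3 = 6(p'(7) - Δ_2) = 6.
Hence m_0 = -524/57, m_1 = 478/57, m_2 = -578/57, m_3 = 460/57.
On [6, 7], p'(t) = b_2 + 2c_2·(t - 6) + 3d_2·(t - 6)² with b_2 = Δ_2 - h_2(2m_2 + m_3)/6 = 2/57, c_2 = m_2/2 = -289/57, d_2 = (m_3 - m_2)/(6h_2) = 173/57. So p'(6) = 2/57.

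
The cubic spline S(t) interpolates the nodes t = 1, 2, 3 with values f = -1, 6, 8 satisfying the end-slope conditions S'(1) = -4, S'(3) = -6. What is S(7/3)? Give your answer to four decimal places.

8.3333

Put M_i = S'' at the i-th knot. Here h = (1, 1) and Δ = (7, 2), so the interior equations h_(i-1)·M_(i-1) + 2(h_(i-1)+h_i)·M_i + h_i·M_(i+1) = 6(Δ_i − Δ_(i-1)) read
  1·M_0 + 4·M_1 + 1·M_2 = 6(Δ_1 - Δ_0) = -30
Clamped end conditions give two more equations: 2h_0·M_0 + h_0·M_1 = 6(Δ_0 - S'(1)) = 66 and h_1·M_1 + 2h_1·M_2 = 6(S'(3) - Δ_1) = -48.
Forward elimination and back-substitution give M_0 = 79/2, M_1 = -13, M_2 = -35/2.
On [2, 3], S(t) = 6 + 37/4·(t - 2) - 13/2·(t - 2)² - 3/4·(t - 2)³.
With (t - 2) = 1/3: S(7/3) = 25/3.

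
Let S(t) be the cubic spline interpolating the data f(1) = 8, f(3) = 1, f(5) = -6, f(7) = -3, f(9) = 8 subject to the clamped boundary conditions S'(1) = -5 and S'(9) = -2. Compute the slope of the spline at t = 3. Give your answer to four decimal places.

-3.4464

Put M_i = S'' at the i-th knot. Here h = (2, 2, 2, 2) and Δ = (-7/2, -7/2, 3/2, 11/2), so the interior equations h_(i-1)·M_(i-1) + 2(h_(i-1)+h_i)·M_i + h_i·M_(i+1) = 6(Δ_i − Δ_(i-1)) read
  2·M_0 + 8·M_1 + 2·M_2 = 6(Δ_1 - Δ_0) = 0
  2·M_1 + 8·M_2 + 2·M_3 = 6(Δ_2 - Δ_1) = 30
  2·M_2 + 8·M_3 + 2·M_4 = 6(Δ_3 - Δ_2) = 24
Clamped end conditions give two more equations: 2h_0·M_0 + h_0·M_1 = 6(Δ_0 - S'(1)) = 9 and h_3·M_3 + 2h_3·M_4 = 6(S'(9) - Δ_3) = -45.
Solving: M_0 = 165/56, M_1 = -39/28, M_2 = 21/8, M_3 = 165/28, M_4 = -795/56.
On [3, 5], S'(t) = b_1 + 2c_1·(t - 3) + 3d_1·(t - 3)² with b_1 = Δ_1 - h_1(2M_1 + M_2)/6 = -193/56, c_1 = M_1/2 = -39/56, d_1 = (M_2 - M_1)/(6h_1) = 75/224. So S'(3) = -193/56.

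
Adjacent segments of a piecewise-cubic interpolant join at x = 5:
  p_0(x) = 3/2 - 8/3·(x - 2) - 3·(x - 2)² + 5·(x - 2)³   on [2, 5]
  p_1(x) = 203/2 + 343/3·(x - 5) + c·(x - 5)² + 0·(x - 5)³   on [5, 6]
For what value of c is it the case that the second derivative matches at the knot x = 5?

p_0''(x) = -6 + 30·(x - 2), so p_0''(5) = 84. On the right, p_1''(5) = 2c, so c = 42.

42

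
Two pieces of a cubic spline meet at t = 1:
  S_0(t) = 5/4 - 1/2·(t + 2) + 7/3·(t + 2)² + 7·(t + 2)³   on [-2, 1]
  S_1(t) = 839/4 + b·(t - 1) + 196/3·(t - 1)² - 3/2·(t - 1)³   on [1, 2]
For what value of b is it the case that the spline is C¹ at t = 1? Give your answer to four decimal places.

S_0'(t) = -1/2 + 14/3·(t + 2) + 21·(t + 2)², so S_0'(1) = 405/2. On the right, S_1'(1) = b, so b = 405/2.

202.5000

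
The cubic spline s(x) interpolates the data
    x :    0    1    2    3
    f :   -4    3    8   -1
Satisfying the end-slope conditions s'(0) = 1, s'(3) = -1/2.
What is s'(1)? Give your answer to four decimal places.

With m_i denoting the second derivative at x_i, h_i = 1, 1, 1, and Δ_i = (y_(i+1) − y_i)/h_i = 7, 5, -9:
  1·m_0 + 4·m_1 + 1·m_2 = 6(Δ_1 - Δ_0) = -12
  1·m_1 + 4·m_2 + 1·m_3 = 6(Δ_2 - Δ_1) = -84
Clamped end conditions give two more equations: 2h_0·m_0 + h_0·m_1 = 6(Δ_0 - s'(0)) = 36 and h_2·m_2 + 2h_2·m_3 = 6(s'(3) - Δ_2) = 51.
Solving: m_0 = 89/5, m_1 = 2/5, m_2 = -157/5, m_3 = 206/5.
On [1, 2], s'(x) = b_1 + 2c_1·(x - 1) + 3d_1·(x - 1)² with b_1 = Δ_1 - h_1(2m_1 + m_2)/6 = 101/10, c_1 = m_1/2 = 1/5, d_1 = (m_2 - m_1)/(6h_1) = -53/10. So s'(1) = 101/10.

10.1000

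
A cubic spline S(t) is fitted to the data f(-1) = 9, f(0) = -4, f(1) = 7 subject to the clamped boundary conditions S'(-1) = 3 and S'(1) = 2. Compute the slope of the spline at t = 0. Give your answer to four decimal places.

With M_i denoting the second derivative at x_i, h_i = 1, 1, and Δ_i = (y_(i+1) − y_i)/h_i = -13, 11:
  1·M_0 + 4·M_1 + 1·M_2 = 6(Δ_1 - Δ_0) = 144
Clamped end conditions give two more equations: 2h_0·M_0 + h_0·M_1 = 6(Δ_0 - S'(-1)) = -96 and h_1·M_1 + 2h_1·M_2 = 6(S'(1) - Δ_1) = -54.
Solving: M_0 = -169/2, M_1 = 73, M_2 = -127/2.
On [0, 1], S'(t) = b_1 + 2c_1·t + 3d_1·t² with b_1 = Δ_1 - h_1(2M_1 + M_2)/6 = -11/4, c_1 = M_1/2 = 73/2, d_1 = (M_2 - M_1)/(6h_1) = -91/4. So S'(0) = -11/4.

-2.7500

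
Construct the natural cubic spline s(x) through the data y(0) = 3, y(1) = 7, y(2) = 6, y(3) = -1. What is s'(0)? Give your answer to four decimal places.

4.9333

Put σ_i = s'' at the i-th knot. Here h = (1, 1, 1) and Δ = (4, -1, -7), so the interior equations h_(i-1)·σ_(i-1) + 2(h_(i-1)+h_i)·σ_i + h_i·σ_(i+1) = 6(Δ_i − Δ_(i-1)) read
  1·σ_0 + 4·σ_1 + 1·σ_2 = 6(Δ_1 - Δ_0) = -30
  1·σ_1 + 4·σ_2 + 1·σ_3 = 6(Δ_2 - Δ_1) = -36
Natural end conditions: σ_0 = σ_3 = 0.
Solving: σ_0 = 0, σ_1 = -28/5, σ_2 = -38/5, σ_3 = 0.
On [0, 1], s'(x) = b_0 + 2c_0·x + 3d_0·x² with b_0 = Δ_0 - h_0(2σ_0 + σ_1)/6 = 74/15, c_0 = σ_0/2 = 0, d_0 = (σ_1 - σ_0)/(6h_0) = -14/15. So s'(0) = 74/15.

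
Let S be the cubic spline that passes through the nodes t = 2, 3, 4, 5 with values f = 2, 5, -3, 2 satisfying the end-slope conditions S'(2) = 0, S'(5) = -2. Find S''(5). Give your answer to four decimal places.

Let M_i = S''(x_i). Step sizes h_i = 1, 1, 1; slopes of the chords Δ_i = (y_(i+1) - y_i)/h_i = 3, -8, 5.
  1·M_0 + 4·M_1 + 1·M_2 = 6(Δ_1 - Δ_0) = -66
  1·M_1 + 4·M_2 + 1·M_3 = 6(Δ_2 - Δ_1) = 78
Clamped end conditions give two more equations: 2h_0·M_0 + h_0·M_1 = 6(Δ_0 - S'(2)) = 18 and h_2·M_2 + 2h_2·M_3 = 6(S'(5) - Δ_2) = -42.
Forward elimination and back-substitution give M_0 = 376/15, M_1 = -482/15, M_2 = 562/15, M_3 = -596/15.

-39.7333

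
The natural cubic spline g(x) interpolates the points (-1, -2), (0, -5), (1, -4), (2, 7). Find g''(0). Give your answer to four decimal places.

2.4000

With M_i denoting the second derivative at x_i, h_i = 1, 1, 1, and Δ_i = (y_(i+1) − y_i)/h_i = -3, 1, 11:
  1·M_0 + 4·M_1 + 1·M_2 = 6(Δ_1 - Δ_0) = 24
  1·M_1 + 4·M_2 + 1·M_3 = 6(Δ_2 - Δ_1) = 60
Natural end conditions: M_0 = M_3 = 0.
Solving: M_0 = 0, M_1 = 12/5, M_2 = 72/5, M_3 = 0.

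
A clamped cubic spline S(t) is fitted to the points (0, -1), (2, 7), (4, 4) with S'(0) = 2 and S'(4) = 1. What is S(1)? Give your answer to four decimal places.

Put M_i = S'' at the i-th knot. Here h = (2, 2) and Δ = (4, -3/2), so the interior equations h_(i-1)·M_(i-1) + 2(h_(i-1)+h_i)·M_i + h_i·M_(i+1) = 6(Δ_i − Δ_(i-1)) read
  2·M_0 + 8·M_1 + 2·M_2 = 6(Δ_1 - Δ_0) = -33
Clamped end conditions give two more equations: 2h_0·M_0 + h_0·M_1 = 6(Δ_0 - S'(0)) = 12 and h_1·M_1 + 2h_1·M_2 = 6(S'(4) - Δ_1) = 15.
Hence M_0 = 55/8, M_1 = -31/4, M_2 = 61/8.
On [0, 2], S(t) = -1 + 2·t + 55/16·t² - 39/32·t³.
With t = 1: S(1) = 103/32.

3.2188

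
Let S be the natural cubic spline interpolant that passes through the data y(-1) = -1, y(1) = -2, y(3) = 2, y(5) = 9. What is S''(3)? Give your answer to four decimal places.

Put m_i = S'' at the i-th knot. Here h = (2, 2, 2) and Δ = (-1/2, 2, 7/2), so the interior equations h_(i-1)·m_(i-1) + 2(h_(i-1)+h_i)·m_i + h_i·m_(i+1) = 6(Δ_i − Δ_(i-1)) read
  2·m_0 + 8·m_1 + 2·m_2 = 6(Δ_1 - Δ_0) = 15
  2·m_1 + 8·m_2 + 2·m_3 = 6(Δ_2 - Δ_1) = 9
Natural end conditions: m_0 = m_3 = 0.
Hence m_0 = 0, m_1 = 17/10, m_2 = 7/10, m_3 = 0.

0.7000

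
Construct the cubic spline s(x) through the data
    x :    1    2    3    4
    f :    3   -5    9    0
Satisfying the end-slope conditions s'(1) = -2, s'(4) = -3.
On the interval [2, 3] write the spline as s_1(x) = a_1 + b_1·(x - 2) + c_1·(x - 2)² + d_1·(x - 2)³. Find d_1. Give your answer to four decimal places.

Put σ_i = s'' at the i-th knot. Here h = (1, 1, 1) and Δ = (-8, 14, -9), so the interior equations h_(i-1)·σ_(i-1) + 2(h_(i-1)+h_i)·σ_i + h_i·σ_(i+1) = 6(Δ_i − Δ_(i-1)) read
  1·σ_0 + 4·σ_1 + 1·σ_2 = 6(Δ_1 - Δ_0) = 132
  1·σ_1 + 4·σ_2 + 1·σ_3 = 6(Δ_2 - Δ_1) = -138
Clamped end conditions give two more equations: 2h_0·σ_0 + h_0·σ_1 = 6(Δ_0 - s'(1)) = -36 and h_2·σ_2 + 2h_2·σ_3 = 6(s'(4) - Δ_2) = 36.
Solving the tridiagonal system: σ_0 = -724/15, σ_1 = 908/15, σ_2 = -928/15, σ_3 = 734/15.
On [2, 3], with s_1(x) = a_1 + b_1·(x - 2) + c_1·(x - 2)² + d_1·(x - 2)³: c_1 = σ_1/2 = 454/15, d_1 = (σ_2 - σ_1)/(6h_1) = -102/5, b_1 = Δ_1 - h_1(2σ_1 + σ_2)/6 = 62/15.

-20.4000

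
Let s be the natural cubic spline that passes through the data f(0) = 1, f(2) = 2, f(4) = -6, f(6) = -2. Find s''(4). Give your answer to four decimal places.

Let m_i = s''(x_i). Step sizes h_i = 2, 2, 2; slopes of the chords Δ_i = (y_(i+1) - y_i)/h_i = 1/2, -4, 2.
  2·m_0 + 8·m_1 + 2·m_2 = 6(Δ_1 - Δ_0) = -27
  2·m_1 + 8·m_2 + 2·m_3 = 6(Δ_2 - Δ_1) = 36
Natural end conditions: m_0 = m_3 = 0.
Solving the tridiagonal system: m_0 = 0, m_1 = -24/5, m_2 = 57/10, m_3 = 0.

5.7000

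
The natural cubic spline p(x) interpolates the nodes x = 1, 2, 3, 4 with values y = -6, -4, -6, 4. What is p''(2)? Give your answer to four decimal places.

With σ_i denoting the second derivative at x_i, h_i = 1, 1, 1, and Δ_i = (y_(i+1) − y_i)/h_i = 2, -2, 10:
  1·σ_0 + 4·σ_1 + 1·σ_2 = 6(Δ_1 - Δ_0) = -24
  1·σ_1 + 4·σ_2 + 1·σ_3 = 6(Δ_2 - Δ_1) = 72
Natural end conditions: σ_0 = σ_3 = 0.
Solving: σ_0 = 0, σ_1 = -56/5, σ_2 = 104/5, σ_3 = 0.

-11.2000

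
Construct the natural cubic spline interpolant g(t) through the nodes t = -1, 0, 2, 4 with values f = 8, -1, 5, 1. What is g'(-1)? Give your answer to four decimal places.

Let M_i = g''(x_i). Step sizes h_i = 1, 2, 2; slopes of the chords Δ_i = (y_(i+1) - y_i)/h_i = -9, 3, -2.
  1·M_0 + 6·M_1 + 2·M_2 = 6(Δ_1 - Δ_0) = 72
  2·M_1 + 8·M_2 + 2·M_3 = 6(Δ_2 - Δ_1) = -30
Natural end conditions: M_0 = M_3 = 0.
Hence M_0 = 0, M_1 = 159/11, M_2 = -81/11, M_3 = 0.
On [-1, 0], g'(t) = b_0 + 2c_0·(t + 1) + 3d_0·(t + 1)² with b_0 = Δ_0 - h_0(2M_0 + M_1)/6 = -251/22, c_0 = M_0/2 = 0, d_0 = (M_1 - M_0)/(6h_0) = 53/22. So g'(-1) = -251/22.

-11.4091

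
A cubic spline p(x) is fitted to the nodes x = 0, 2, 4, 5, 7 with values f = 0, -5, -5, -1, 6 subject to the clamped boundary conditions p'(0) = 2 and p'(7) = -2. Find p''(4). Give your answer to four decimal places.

Write M_i for p''(x_i). With h_i = 2, 2, 1, 2 and divided differences Δ_i = -5/2, 0, 4, 7/2, the continuity of p' gives the tridiagonal system
  2·M_0 + 8·M_1 + 2·M_2 = 6(Δ_1 - Δ_0) = 15
  2·M_1 + 6·M_2 + 1·M_3 = 6(Δ_2 - Δ_1) = 24
  1·M_2 + 6·M_3 + 2·M_4 = 6(Δ_3 - Δ_2) = -3
Clamped end conditions give two more equations: 2h_0·M_0 + h_0·M_1 = 6(Δ_0 - p'(0)) = -27 and h_3·M_3 + 2h_3·M_4 = 6(p'(7) - Δ_3) = -33.
Hence M_0 = -514/61, M_1 = 409/122, M_2 = 307/122, M_3 = 134/61, M_4 = -2281/244.

2.5164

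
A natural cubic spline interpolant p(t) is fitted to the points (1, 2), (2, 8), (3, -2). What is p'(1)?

10

Let M_i = p''(x_i). Step sizes h_i = 1, 1; slopes of the chords Δ_i = (y_(i+1) - y_i)/h_i = 6, -10.
  1·M_0 + 4·M_1 + 1·M_2 = 6(Δ_1 - Δ_0) = -96
Natural end conditions: M_0 = M_2 = 0.
Hence M_0 = 0, M_1 = -24, M_2 = 0.
On [1, 2], p'(t) = b_0 + 2c_0·(t - 1) + 3d_0·(t - 1)² with b_0 = Δ_0 - h_0(2M_0 + M_1)/6 = 10, c_0 = M_0/2 = 0, d_0 = (M_1 - M_0)/(6h_0) = -4. So p'(1) = 10.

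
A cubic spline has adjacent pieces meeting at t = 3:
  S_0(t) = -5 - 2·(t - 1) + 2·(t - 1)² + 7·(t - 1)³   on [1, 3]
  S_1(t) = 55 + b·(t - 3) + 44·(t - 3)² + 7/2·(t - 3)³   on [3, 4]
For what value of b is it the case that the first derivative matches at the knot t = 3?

90

S_0'(t) = -2 + 4·(t - 1) + 21·(t - 1)², so S_0'(3) = 90. On the right, S_1'(3) = b, so b = 90.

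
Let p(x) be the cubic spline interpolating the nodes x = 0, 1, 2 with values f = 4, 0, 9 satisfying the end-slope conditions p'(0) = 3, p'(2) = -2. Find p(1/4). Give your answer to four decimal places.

Write σ_i for p''(x_i). With h_i = 1, 1 and divided differences Δ_i = -4, 9, the continuity of p' gives the tridiagonal system
  1·σ_0 + 4·σ_1 + 1·σ_2 = 6(Δ_1 - Δ_0) = 78
Clamped end conditions give two more equations: 2h_0·σ_0 + h_0·σ_1 = 6(Δ_0 - p'(0)) = -42 and h_1·σ_1 + 2h_1·σ_2 = 6(p'(2) - Δ_1) = -66.
Hence σ_0 = -43, σ_1 = 44, σ_2 = -55.
On [0, 1], p(x) = 4 + 3·x - 43/2·x² + 29/2·x³.
With x = 1/4: p(1/4) = 465/128.

3.6328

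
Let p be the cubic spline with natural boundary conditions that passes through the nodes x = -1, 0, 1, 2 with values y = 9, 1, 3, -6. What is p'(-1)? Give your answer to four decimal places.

-11.4000

Put M_i = p'' at the i-th knot. Here h = (1, 1, 1) and Δ = (-8, 2, -9), so the interior equations h_(i-1)·M_(i-1) + 2(h_(i-1)+h_i)·M_i + h_i·M_(i+1) = 6(Δ_i − Δ_(i-1)) read
  1·M_0 + 4·M_1 + 1·M_2 = 6(Δ_1 - Δ_0) = 60
  1·M_1 + 4·M_2 + 1·M_3 = 6(Δ_2 - Δ_1) = -66
Natural end conditions: M_0 = M_3 = 0.
Forward elimination and back-substitution give M_0 = 0, M_1 = 102/5, M_2 = -108/5, M_3 = 0.
On [-1, 0], p'(x) = b_0 + 2c_0·(x + 1) + 3d_0·(x + 1)² with b_0 = Δ_0 - h_0(2M_0 + M_1)/6 = -57/5, c_0 = M_0/2 = 0, d_0 = (M_1 - M_0)/(6h_0) = 17/5. So p'(-1) = -57/5.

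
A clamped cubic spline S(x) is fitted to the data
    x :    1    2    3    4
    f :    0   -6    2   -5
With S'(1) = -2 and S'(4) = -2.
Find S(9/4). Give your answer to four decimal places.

Let M_i = S''(x_i). Step sizes h_i = 1, 1, 1; slopes of the chords Δ_i = (y_(i+1) - y_i)/h_i = -6, 8, -7.
  1·M_0 + 4·M_1 + 1·M_2 = 6(Δ_1 - Δ_0) = 84
  1·M_1 + 4·M_2 + 1·M_3 = 6(Δ_2 - Δ_1) = -90
Clamped end conditions give two more equations: 2h_0·M_0 + h_0·M_1 = 6(Δ_0 - S'(1)) = -24 and h_2·M_2 + 2h_2·M_3 = 6(S'(4) - Δ_2) = 30.
Forward elimination and back-substitution give M_0 = -158/5, M_1 = 196/5, M_2 = -206/5, M_3 = 178/5.
On [2, 3], S(x) = -6 + 9/5·(x - 2) + 98/5·(x - 2)² - 67/5·(x - 2)³.
With (x - 2) = 1/4: S(9/4) = -1451/320.

-4.5344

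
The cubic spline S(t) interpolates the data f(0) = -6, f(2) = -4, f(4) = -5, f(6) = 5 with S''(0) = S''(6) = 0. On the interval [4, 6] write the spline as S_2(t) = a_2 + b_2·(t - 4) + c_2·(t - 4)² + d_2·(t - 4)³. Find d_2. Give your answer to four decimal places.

-0.3917

Let M_i = S''(x_i). Step sizes h_i = 2, 2, 2; slopes of the chords Δ_i = (y_(i+1) - y_i)/h_i = 1, -1/2, 5.
  2·M_0 + 8·M_1 + 2·M_2 = 6(Δ_1 - Δ_0) = -9
  2·M_1 + 8·M_2 + 2·M_3 = 6(Δ_2 - Δ_1) = 33
Natural end conditions: M_0 = M_3 = 0.
Solving the tridiagonal system: M_0 = 0, M_1 = -23/10, M_2 = 47/10, M_3 = 0.
On [4, 6], with S_2(t) = a_2 + b_2·(t - 4) + c_2·(t - 4)² + d_2·(t - 4)³: c_2 = M_2/2 = 47/20, d_2 = (M_3 - M_2)/(6h_2) = -47/120, b_2 = Δ_2 - h_2(2M_2 + M_3)/6 = 28/15.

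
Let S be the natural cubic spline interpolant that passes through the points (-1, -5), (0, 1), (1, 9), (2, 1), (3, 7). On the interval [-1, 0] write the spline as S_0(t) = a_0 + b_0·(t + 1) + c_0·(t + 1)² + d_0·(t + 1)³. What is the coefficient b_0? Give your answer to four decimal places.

4.0714

Write M_i for S''(x_i). With h_i = 1, 1, 1, 1 and divided differences Δ_i = 6, 8, -8, 6, the continuity of S' gives the tridiagonal system
  1·M_0 + 4·M_1 + 1·M_2 = 6(Δ_1 - Δ_0) = 12
  1·M_1 + 4·M_2 + 1·M_3 = 6(Δ_2 - Δ_1) = -96
  1·M_2 + 4·M_3 + 1·M_4 = 6(Δ_3 - Δ_2) = 84
Natural end conditions: M_0 = M_4 = 0.
Solving the tridiagonal system: M_0 = 0, M_1 = 81/7, M_2 = -240/7, M_3 = 207/7, M_4 = 0.
On [-1, 0], with S_0(t) = a_0 + b_0·(t + 1) + c_0·(t + 1)² + d_0·(t + 1)³: c_0 = M_0/2 = 0, d_0 = (M_1 - M_0)/(6h_0) = 27/14, b_0 = Δ_0 - h_0(2M_0 + M_1)/6 = 57/14.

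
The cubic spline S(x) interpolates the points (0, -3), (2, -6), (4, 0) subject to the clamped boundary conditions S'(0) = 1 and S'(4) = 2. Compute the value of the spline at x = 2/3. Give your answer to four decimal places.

Write M_i for S''(x_i). With h_i = 2, 2 and divided differences Δ_i = -3/2, 3, the continuity of S' gives the tridiagonal system
  2·M_0 + 8·M_1 + 2·M_2 = 6(Δ_1 - Δ_0) = 27
Clamped end conditions give two more equations: 2h_0·M_0 + h_0·M_1 = 6(Δ_0 - S'(0)) = -15 and h_1·M_1 + 2h_1·M_2 = 6(S'(4) - Δ_1) = -6.
Solving: M_0 = -55/8, M_1 = 25/4, M_2 = -37/8.
On [0, 2], S(x) = -3 + 1·x - 55/16·x² + 35/32·x³.
With x = 2/3: S(2/3) = -191/54.

-3.5370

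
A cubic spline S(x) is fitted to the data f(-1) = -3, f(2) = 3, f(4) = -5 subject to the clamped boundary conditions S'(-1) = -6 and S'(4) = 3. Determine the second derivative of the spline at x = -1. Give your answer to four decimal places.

Write M_i for S''(x_i). With h_i = 3, 2 and divided differences Δ_i = 2, -4, the continuity of S' gives the tridiagonal system
  3·M_0 + 10·M_1 + 2·M_2 = 6(Δ_1 - Δ_0) = -36
Clamped end conditions give two more equations: 2h_0·M_0 + h_0·M_1 = 6(Δ_0 - S'(-1)) = 48 and h_1·M_1 + 2h_1·M_2 = 6(S'(4) - Δ_1) = 42.
Forward elimination and back-substitution give M_0 = 67/5, M_1 = -54/5, M_2 = 159/10.

13.4000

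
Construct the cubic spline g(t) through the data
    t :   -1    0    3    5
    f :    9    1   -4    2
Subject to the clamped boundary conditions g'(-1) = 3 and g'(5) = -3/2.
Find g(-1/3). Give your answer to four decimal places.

4.9706

Write M_i for g''(x_i). With h_i = 1, 3, 2 and divided differences Δ_i = -8, -5/3, 3, the continuity of g' gives the tridiagonal system
  1·M_0 + 8·M_1 + 3·M_2 = 6(Δ_1 - Δ_0) = 38
  3·M_1 + 10·M_2 + 2·M_3 = 6(Δ_2 - Δ_1) = 28
Clamped end conditions give two more equations: 2h_0·M_0 + h_0·M_1 = 6(Δ_0 - g'(-1)) = -66 and h_2·M_2 + 2h_2·M_3 = 6(g'(5) - Δ_2) = -27.
Solving: M_0 = -2917/78, M_1 = 343/39, M_2 = 131/78, M_3 = -296/39.
On [-1, 0], g(t) = 9 + 3·(t + 1) - 2917/156·(t + 1)² + 1201/156·(t + 1)³.
With (t + 1) = 2/3: g(-1/3) = 5234/1053.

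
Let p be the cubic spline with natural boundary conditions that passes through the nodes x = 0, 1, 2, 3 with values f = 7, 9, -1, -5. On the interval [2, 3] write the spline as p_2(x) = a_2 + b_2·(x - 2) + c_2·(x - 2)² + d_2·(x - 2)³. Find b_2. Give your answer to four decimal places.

With σ_i denoting the second derivative at x_i, h_i = 1, 1, 1, and Δ_i = (y_(i+1) − y_i)/h_i = 2, -10, -4:
  1·σ_0 + 4·σ_1 + 1·σ_2 = 6(Δ_1 - Δ_0) = -72
  1·σ_1 + 4·σ_2 + 1·σ_3 = 6(Δ_2 - Δ_1) = 36
Natural end conditions: σ_0 = σ_3 = 0.
Solving the tridiagonal system: σ_0 = 0, σ_1 = -108/5, σ_2 = 72/5, σ_3 = 0.
On [2, 3], with p_2(x) = a_2 + b_2·(x - 2) + c_2·(x - 2)² + d_2·(x - 2)³: c_2 = σ_2/2 = 36/5, d_2 = (σ_3 - σ_2)/(6h_2) = -12/5, b_2 = Δ_2 - h_2(2σ_2 + σ_3)/6 = -44/5.

-8.8000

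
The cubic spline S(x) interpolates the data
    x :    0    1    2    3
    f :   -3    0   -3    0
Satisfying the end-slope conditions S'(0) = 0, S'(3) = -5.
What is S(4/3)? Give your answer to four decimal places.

Put M_i = S'' at the i-th knot. Here h = (1, 1, 1) and Δ = (3, -3, 3), so the interior equations h_(i-1)·M_(i-1) + 2(h_(i-1)+h_i)·M_i + h_i·M_(i+1) = 6(Δ_i − Δ_(i-1)) read
  1·M_0 + 4·M_1 + 1·M_2 = 6(Δ_1 - Δ_0) = -36
  1·M_1 + 4·M_2 + 1·M_3 = 6(Δ_2 - Δ_1) = 36
Clamped end conditions give two more equations: 2h_0·M_0 + h_0·M_1 = 6(Δ_0 - S'(0)) = 18 and h_2·M_2 + 2h_2·M_3 = 6(S'(3) - Δ_2) = -48.
Solving: M_0 = 56/3, M_1 = -58/3, M_2 = 68/3, M_3 = -106/3.
On [1, 2], S(x) = 0 - 1/3·(x - 1) - 29/3·(x - 1)² + 7·(x - 1)³.
With (x - 1) = 1/3: S(4/3) = -25/27.

-0.9259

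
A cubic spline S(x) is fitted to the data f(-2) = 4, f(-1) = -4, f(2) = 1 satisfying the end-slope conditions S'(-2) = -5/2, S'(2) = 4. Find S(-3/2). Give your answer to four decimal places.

0.6797

With M_i denoting the second derivative at x_i, h_i = 1, 3, and Δ_i = (y_(i+1) − y_i)/h_i = -8, 5/3:
  1·M_0 + 8·M_1 + 3·M_2 = 6(Δ_1 - Δ_0) = 58
Clamped end conditions give two more equations: 2h_0·M_0 + h_0·M_1 = 6(Δ_0 - S'(-2)) = -33 and h_1·M_1 + 2h_1·M_2 = 6(S'(2) - Δ_1) = 14.
Solving the tridiagonal system: M_0 = -177/8, M_1 = 45/4, M_2 = -79/24.
On [-2, -1], S(x) = 4 - 5/2·(x + 2) - 177/16·(x + 2)² + 89/16·(x + 2)³.
With (x + 2) = 1/2: S(-3/2) = 87/128.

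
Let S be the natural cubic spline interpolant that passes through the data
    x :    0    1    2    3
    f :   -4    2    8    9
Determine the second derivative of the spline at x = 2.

Put m_i = S'' at the i-th knot. Here h = (1, 1, 1) and Δ = (6, 6, 1), so the interior equations h_(i-1)·m_(i-1) + 2(h_(i-1)+h_i)·m_i + h_i·m_(i+1) = 6(Δ_i − Δ_(i-1)) read
  1·m_0 + 4·m_1 + 1·m_2 = 6(Δ_1 - Δ_0) = 0
  1·m_1 + 4·m_2 + 1·m_3 = 6(Δ_2 - Δ_1) = -30
Natural end conditions: m_0 = m_3 = 0.
Solving: m_0 = 0, m_1 = 2, m_2 = -8, m_3 = 0.

-8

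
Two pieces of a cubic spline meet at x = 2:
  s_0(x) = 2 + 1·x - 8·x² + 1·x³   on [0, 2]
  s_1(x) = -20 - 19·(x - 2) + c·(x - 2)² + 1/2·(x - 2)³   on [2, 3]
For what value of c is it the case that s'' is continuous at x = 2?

s_0''(x) = -16 + 6·x, so s_0''(2) = -4. On the right, s_1''(2) = 2c, so c = -2.

-2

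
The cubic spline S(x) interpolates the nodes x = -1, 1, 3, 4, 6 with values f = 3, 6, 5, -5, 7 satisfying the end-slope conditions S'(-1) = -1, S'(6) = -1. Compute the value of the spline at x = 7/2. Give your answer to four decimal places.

-0.7469

Put m_i = S'' at the i-th knot. Here h = (2, 2, 1, 2) and Δ = (3/2, -1/2, -10, 6), so the interior equations h_(i-1)·m_(i-1) + 2(h_(i-1)+h_i)·m_i + h_i·m_(i+1) = 6(Δ_i − Δ_(i-1)) read
  2·m_0 + 8·m_1 + 2·m_2 = 6(Δ_1 - Δ_0) = -12
  2·m_1 + 6·m_2 + 1·m_3 = 6(Δ_2 - Δ_1) = -57
  1·m_2 + 6·m_3 + 2·m_4 = 6(Δ_3 - Δ_2) = 96
Clamped end conditions give two more equations: 2h_0·m_0 + h_0·m_1 = 6(Δ_0 - S'(-1)) = 15 and h_3·m_3 + 2h_3·m_4 = 6(S'(6) - Δ_3) = -42.
Solving: m_0 = 189/61, m_1 = 159/122, m_2 = -873/61, m_3 = 1602/61, m_4 = -2883/122.
On [3, 4], S(x) = 5 - 586/61·(x - 3) - 873/122·(x - 3)² + 825/122·(x - 3)³.
With (x - 3) = 1/2: S(7/2) = -729/976.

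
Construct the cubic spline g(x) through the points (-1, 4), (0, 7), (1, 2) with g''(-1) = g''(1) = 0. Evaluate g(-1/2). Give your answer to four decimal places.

6.2500

With M_i denoting the second derivative at x_i, h_i = 1, 1, and Δ_i = (y_(i+1) − y_i)/h_i = 3, -5:
  1·M_0 + 4·M_1 + 1·M_2 = 6(Δ_1 - Δ_0) = -48
Natural end conditions: M_0 = M_2 = 0.
Forward elimination and back-substitution give M_0 = 0, M_1 = -12, M_2 = 0.
On [-1, 0], g(x) = 4 + 5·(x + 1) + 0·(x + 1)² - 2·(x + 1)³.
With (x + 1) = 1/2: g(-1/2) = 25/4.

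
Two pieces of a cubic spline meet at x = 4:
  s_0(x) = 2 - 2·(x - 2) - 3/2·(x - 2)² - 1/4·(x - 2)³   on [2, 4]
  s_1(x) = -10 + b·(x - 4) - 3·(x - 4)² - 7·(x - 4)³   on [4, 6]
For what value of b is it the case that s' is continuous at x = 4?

-11

s_0'(x) = -2 - 3·(x - 2) - 3/4·(x - 2)², so s_0'(4) = -11. On the right, s_1'(4) = b, so b = -11.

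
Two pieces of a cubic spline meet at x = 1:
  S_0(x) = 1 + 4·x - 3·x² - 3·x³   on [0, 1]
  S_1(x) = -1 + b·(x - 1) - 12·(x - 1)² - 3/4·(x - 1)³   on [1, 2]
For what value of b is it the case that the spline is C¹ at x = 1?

S_0'(x) = 4 - 6·x - 9·x², so S_0'(1) = -11. On the right, S_1'(1) = b, so b = -11.

-11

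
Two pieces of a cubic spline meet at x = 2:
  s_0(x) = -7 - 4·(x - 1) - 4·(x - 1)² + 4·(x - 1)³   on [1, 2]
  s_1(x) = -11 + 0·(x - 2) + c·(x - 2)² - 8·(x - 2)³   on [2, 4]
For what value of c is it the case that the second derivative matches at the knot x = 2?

s_0''(x) = -8 + 24·(x - 1), so s_0''(2) = 16. On the right, s_1''(2) = 2c, so c = 8.

8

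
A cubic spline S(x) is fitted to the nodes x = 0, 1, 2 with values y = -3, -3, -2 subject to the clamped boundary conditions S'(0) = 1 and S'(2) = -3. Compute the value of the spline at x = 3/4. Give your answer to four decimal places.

Write M_i for S''(x_i). With h_i = 1, 1 and divided differences Δ_i = 0, 1, the continuity of S' gives the tridiagonal system
  1·M_0 + 4·M_1 + 1·M_2 = 6(Δ_1 - Δ_0) = 6
Clamped end conditions give two more equations: 2h_0·M_0 + h_0·M_1 = 6(Δ_0 - S'(0)) = -6 and h_1·M_1 + 2h_1·M_2 = 6(S'(2) - Δ_1) = -24.
Forward elimination and back-substitution give M_0 = -13/2, M_1 = 7, M_2 = -31/2.
On [0, 1], S(x) = -3 + 1·x - 13/4·x² + 9/4·x³.
With x = 3/4: S(3/4) = -801/256.

-3.1289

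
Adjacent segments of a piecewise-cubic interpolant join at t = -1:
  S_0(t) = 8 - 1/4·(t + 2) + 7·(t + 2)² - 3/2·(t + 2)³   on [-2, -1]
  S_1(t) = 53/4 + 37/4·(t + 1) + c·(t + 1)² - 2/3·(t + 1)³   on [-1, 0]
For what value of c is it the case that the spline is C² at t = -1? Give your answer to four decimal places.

S_0''(t) = 14 - 9·(t + 2), so S_0''(-1) = 5. On the right, S_1''(-1) = 2c, so c = 5/2.

2.5000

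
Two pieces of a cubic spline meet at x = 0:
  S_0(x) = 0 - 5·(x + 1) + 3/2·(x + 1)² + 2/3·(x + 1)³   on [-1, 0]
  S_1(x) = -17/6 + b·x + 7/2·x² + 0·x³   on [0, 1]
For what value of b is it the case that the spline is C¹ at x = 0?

S_0'(x) = -5 + 3·(x + 1) + 2·(x + 1)², so S_0'(0) = 0. On the right, S_1'(0) = b, so b = 0.

0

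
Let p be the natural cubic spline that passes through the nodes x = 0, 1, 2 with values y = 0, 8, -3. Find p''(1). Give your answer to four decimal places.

-28.5000

Let σ_i = p''(x_i). Step sizes h_i = 1, 1; slopes of the chords Δ_i = (y_(i+1) - y_i)/h_i = 8, -11.
  1·σ_0 + 4·σ_1 + 1·σ_2 = 6(Δ_1 - Δ_0) = -114
Natural end conditions: σ_0 = σ_2 = 0.
Forward elimination and back-substitution give σ_0 = 0, σ_1 = -57/2, σ_2 = 0.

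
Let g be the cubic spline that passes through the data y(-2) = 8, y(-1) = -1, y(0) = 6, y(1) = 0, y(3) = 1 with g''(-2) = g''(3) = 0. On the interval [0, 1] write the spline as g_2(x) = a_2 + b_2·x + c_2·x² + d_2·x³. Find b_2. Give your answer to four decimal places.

Let M_i = g''(x_i). Step sizes h_i = 1, 1, 1, 2; slopes of the chords Δ_i = (y_(i+1) - y_i)/h_i = -9, 7, -6, 1/2.
  1·M_0 + 4·M_1 + 1·M_2 = 6(Δ_1 - Δ_0) = 96
  1·M_1 + 4·M_2 + 1·M_3 = 6(Δ_2 - Δ_1) = -78
  1·M_2 + 6·M_3 + 2·M_4 = 6(Δ_3 - Δ_2) = 39
Natural end conditions: M_0 = M_4 = 0.
Solving: M_0 = 0, M_1 = 2715/86, M_2 = -1302/43, M_3 = 993/86, M_4 = 0.
On [0, 1], with g_2(x) = a_2 + b_2·x + c_2·x² + d_2·x³: c_2 = M_2/2 = -651/43, d_2 = (M_3 - M_2)/(6h_2) = 1199/172, b_2 = Δ_2 - h_2(2M_2 + M_3)/6 = 373/172.

2.1686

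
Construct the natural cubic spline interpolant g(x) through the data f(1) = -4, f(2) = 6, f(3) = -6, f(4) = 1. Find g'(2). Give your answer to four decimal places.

With M_i denoting the second derivative at x_i, h_i = 1, 1, 1, and Δ_i = (y_(i+1) − y_i)/h_i = 10, -12, 7:
  1·M_0 + 4·M_1 + 1·M_2 = 6(Δ_1 - Δ_0) = -132
  1·M_1 + 4·M_2 + 1·M_3 = 6(Δ_2 - Δ_1) = 114
Natural end conditions: M_0 = M_3 = 0.
Solving the tridiagonal system: M_0 = 0, M_1 = -214/5, M_2 = 196/5, M_3 = 0.
On [2, 3], g'(x) = b_1 + 2c_1·(x - 2) + 3d_1·(x - 2)² with b_1 = Δ_1 - h_1(2M_1 + M_2)/6 = -64/15, c_1 = M_1/2 = -107/5, d_1 = (M_2 - M_1)/(6h_1) = 41/3. So g'(2) = -64/15.

-4.2667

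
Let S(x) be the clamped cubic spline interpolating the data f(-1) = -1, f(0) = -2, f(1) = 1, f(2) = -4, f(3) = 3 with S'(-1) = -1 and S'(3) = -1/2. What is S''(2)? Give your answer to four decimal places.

33.8214

Put M_i = S'' at the i-th knot. Here h = (1, 1, 1, 1) and Δ = (-1, 3, -5, 7), so the interior equations h_(i-1)·M_(i-1) + 2(h_(i-1)+h_i)·M_i + h_i·M_(i+1) = 6(Δ_i − Δ_(i-1)) read
  1·M_0 + 4·M_1 + 1·M_2 = 6(Δ_1 - Δ_0) = 24
  1·M_1 + 4·M_2 + 1·M_3 = 6(Δ_2 - Δ_1) = -48
  1·M_2 + 4·M_3 + 1·M_4 = 6(Δ_3 - Δ_2) = 72
Clamped end conditions give two more equations: 2h_0·M_0 + h_0·M_1 = 6(Δ_0 - S'(-1)) = 0 and h_3·M_3 + 2h_3·M_4 = 6(S'(3) - Δ_3) = -45.
Solving the tridiagonal system: M_0 = -383/56, M_1 = 383/28, M_2 = -191/8, M_3 = 947/28, M_4 = -2207/56.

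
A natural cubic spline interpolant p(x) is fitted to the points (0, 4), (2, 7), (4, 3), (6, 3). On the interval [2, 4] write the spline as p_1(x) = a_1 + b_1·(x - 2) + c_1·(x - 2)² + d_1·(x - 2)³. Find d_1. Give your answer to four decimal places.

Let σ_i = p''(x_i). Step sizes h_i = 2, 2, 2; slopes of the chords Δ_i = (y_(i+1) - y_i)/h_i = 3/2, -2, 0.
  2·σ_0 + 8·σ_1 + 2·σ_2 = 6(Δ_1 - Δ_0) = -21
  2·σ_1 + 8·σ_2 + 2·σ_3 = 6(Δ_2 - Δ_1) = 12
Natural end conditions: σ_0 = σ_3 = 0.
Solving: σ_0 = 0, σ_1 = -16/5, σ_2 = 23/10, σ_3 = 0.
On [2, 4], with p_1(x) = a_1 + b_1·(x - 2) + c_1·(x - 2)² + d_1·(x - 2)³: c_1 = σ_1/2 = -8/5, d_1 = (σ_2 - σ_1)/(6h_1) = 11/24, b_1 = Δ_1 - h_1(2σ_1 + σ_2)/6 = -19/30.

0.4583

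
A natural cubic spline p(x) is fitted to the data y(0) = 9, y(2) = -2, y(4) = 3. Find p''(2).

With m_i denoting the second derivative at x_i, h_i = 2, 2, and Δ_i = (y_(i+1) − y_i)/h_i = -11/2, 5/2:
  2·m_0 + 8·m_1 + 2·m_2 = 6(Δ_1 - Δ_0) = 48
Natural end conditions: m_0 = m_2 = 0.
Solving: m_0 = 0, m_1 = 6, m_2 = 0.

6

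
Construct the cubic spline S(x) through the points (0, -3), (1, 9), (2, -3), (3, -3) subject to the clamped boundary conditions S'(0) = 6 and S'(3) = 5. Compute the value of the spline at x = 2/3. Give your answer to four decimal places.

Write m_i for S''(x_i). With h_i = 1, 1, 1 and divided differences Δ_i = 12, -12, 0, the continuity of S' gives the tridiagonal system
  1·m_0 + 4·m_1 + 1·m_2 = 6(Δ_1 - Δ_0) = -144
  1·m_1 + 4·m_2 + 1·m_3 = 6(Δ_2 - Δ_1) = 72
Clamped end conditions give two more equations: 2h_0·m_0 + h_0·m_1 = 6(Δ_0 - S'(0)) = 36 and h_2·m_2 + 2h_2·m_3 = 6(S'(3) - Δ_2) = 30.
Solving the tridiagonal system: m_0 = 686/15, m_1 = -832/15, m_2 = 482/15, m_3 = -16/15.
On [0, 1], S(x) = -3 + 6·x + 343/15·x² - 253/15·x³.
With x = 2/3: S(2/3) = 2497/405.

6.1654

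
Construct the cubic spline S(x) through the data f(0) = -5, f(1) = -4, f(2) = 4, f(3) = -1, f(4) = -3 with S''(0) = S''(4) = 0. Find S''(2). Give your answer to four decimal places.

Let σ_i = S''(x_i). Step sizes h_i = 1, 1, 1, 1; slopes of the chords Δ_i = (y_(i+1) - y_i)/h_i = 1, 8, -5, -2.
  1·σ_0 + 4·σ_1 + 1·σ_2 = 6(Δ_1 - Δ_0) = 42
  1·σ_1 + 4·σ_2 + 1·σ_3 = 6(Δ_2 - Δ_1) = -78
  1·σ_2 + 4·σ_3 + 1·σ_4 = 6(Δ_3 - Δ_2) = 18
Natural end conditions: σ_0 = σ_4 = 0.
Solving: σ_0 = 0, σ_1 = 120/7, σ_2 = -186/7, σ_3 = 78/7, σ_4 = 0.

-26.5714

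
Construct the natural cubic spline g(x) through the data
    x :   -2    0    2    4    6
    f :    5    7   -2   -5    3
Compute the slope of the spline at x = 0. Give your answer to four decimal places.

With M_i denoting the second derivative at x_i, h_i = 2, 2, 2, 2, and Δ_i = (y_(i+1) − y_i)/h_i = 1, -9/2, -3/2, 4:
  2·M_0 + 8·M_1 + 2·M_2 = 6(Δ_1 - Δ_0) = -33
  2·M_1 + 8·M_2 + 2·M_3 = 6(Δ_2 - Δ_1) = 18
  2·M_2 + 8·M_3 + 2·M_4 = 6(Δ_3 - Δ_2) = 33
Natural end conditions: M_0 = M_4 = 0.
Hence M_0 = 0, M_1 = -267/56, M_2 = 18/7, M_3 = 195/56, M_4 = 0.
On [0, 2], g'(x) = b_1 + 2c_1·x + 3d_1·x² with b_1 = Δ_1 - h_1(2M_1 + M_2)/6 = -61/28, c_1 = M_1/2 = -267/112, d_1 = (M_2 - M_1)/(6h_1) = 137/224. So g'(0) = -61/28.

-2.1786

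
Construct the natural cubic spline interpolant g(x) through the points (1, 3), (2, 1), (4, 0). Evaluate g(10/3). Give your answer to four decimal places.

0.0370

Let M_i = g''(x_i). Step sizes h_i = 1, 2; slopes of the chords Δ_i = (y_(i+1) - y_i)/h_i = -2, -1/2.
  1·M_0 + 6·M_1 + 2·M_2 = 6(Δ_1 - Δ_0) = 9
Natural end conditions: M_0 = M_2 = 0.
Forward elimination and back-substitution give M_0 = 0, M_1 = 3/2, M_2 = 0.
On [2, 4], g(x) = 1 - 3/2·(x - 2) + 3/4·(x - 2)² - 1/8·(x - 2)³.
With (x - 2) = 4/3: g(10/3) = 1/27.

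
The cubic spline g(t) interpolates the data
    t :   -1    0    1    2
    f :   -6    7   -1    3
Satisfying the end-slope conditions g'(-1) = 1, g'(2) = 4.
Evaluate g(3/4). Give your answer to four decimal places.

1.2063

Write m_i for g''(x_i). With h_i = 1, 1, 1 and divided differences Δ_i = 13, -8, 4, the continuity of g' gives the tridiagonal system
  1·m_0 + 4·m_1 + 1·m_2 = 6(Δ_1 - Δ_0) = -126
  1·m_1 + 4·m_2 + 1·m_3 = 6(Δ_2 - Δ_1) = 72
Clamped end conditions give two more equations: 2h_0·m_0 + h_0·m_1 = 6(Δ_0 - g'(-1)) = 72 and h_2·m_2 + 2h_2·m_3 = 6(g'(2) - Δ_2) = 0.
Forward elimination and back-substitution give m_0 = 322/5, m_1 = -284/5, m_2 = 184/5, m_3 = -92/5.
On [0, 1], g(t) = 7 + 24/5·t - 142/5·t² + 78/5·t³.
With t = 3/4: g(3/4) = 193/160.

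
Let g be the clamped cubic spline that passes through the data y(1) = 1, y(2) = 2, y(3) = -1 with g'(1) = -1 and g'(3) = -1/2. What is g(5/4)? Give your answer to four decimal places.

1.0684

Write M_i for g''(x_i). With h_i = 1, 1 and divided differences Δ_i = 1, -3, the continuity of g' gives the tridiagonal system
  1·M_0 + 4·M_1 + 1·M_2 = 6(Δ_1 - Δ_0) = -24
Clamped end conditions give two more equations: 2h_0·M_0 + h_0·M_1 = 6(Δ_0 - g'(1)) = 12 and h_1·M_1 + 2h_1·M_2 = 6(g'(3) - Δ_1) = 15.
Hence M_0 = 49/4, M_1 = -25/2, M_2 = 55/4.
On [1, 2], g(t) = 1 - 1·(t - 1) + 49/8·(t - 1)² - 33/8·(t - 1)³.
With (t - 1) = 1/4: g(5/4) = 547/512.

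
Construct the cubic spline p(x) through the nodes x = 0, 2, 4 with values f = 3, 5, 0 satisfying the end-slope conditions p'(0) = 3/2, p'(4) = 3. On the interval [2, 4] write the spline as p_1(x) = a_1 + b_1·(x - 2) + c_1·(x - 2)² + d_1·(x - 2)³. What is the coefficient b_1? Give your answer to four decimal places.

Put m_i = p'' at the i-th knot. Here h = (2, 2) and Δ = (1, -5/2), so the interior equations h_(i-1)·m_(i-1) + 2(h_(i-1)+h_i)·m_i + h_i·m_(i+1) = 6(Δ_i − Δ_(i-1)) read
  2·m_0 + 8·m_1 + 2·m_2 = 6(Δ_1 - Δ_0) = -21
Clamped end conditions give two more equations: 2h_0·m_0 + h_0·m_1 = 6(Δ_0 - p'(0)) = -3 and h_1·m_1 + 2h_1·m_2 = 6(p'(4) - Δ_1) = 33.
Hence m_0 = 9/4, m_1 = -6, m_2 = 45/4.
On [2, 4], with p_1(x) = a_1 + b_1·(x - 2) + c_1·(x - 2)² + d_1·(x - 2)³: c_1 = m_1/2 = -3, d_1 = (m_2 - m_1)/(6h_1) = 23/16, b_1 = Δ_1 - h_1(2m_1 + m_2)/6 = -9/4.

-2.2500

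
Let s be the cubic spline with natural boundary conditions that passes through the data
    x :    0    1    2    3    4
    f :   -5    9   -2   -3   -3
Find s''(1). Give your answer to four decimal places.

Put m_i = s'' at the i-th knot. Here h = (1, 1, 1, 1) and Δ = (14, -11, -1, 0), so the interior equations h_(i-1)·m_(i-1) + 2(h_(i-1)+h_i)·m_i + h_i·m_(i+1) = 6(Δ_i − Δ_(i-1)) read
  1·m_0 + 4·m_1 + 1·m_2 = 6(Δ_1 - Δ_0) = -150
  1·m_1 + 4·m_2 + 1·m_3 = 6(Δ_2 - Δ_1) = 60
  1·m_2 + 4·m_3 + 1·m_4 = 6(Δ_3 - Δ_2) = 6
Natural end conditions: m_0 = m_4 = 0.
Solving: m_0 = 0, m_1 = -621/14, m_2 = 192/7, m_3 = -75/14, m_4 = 0.

-44.3571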